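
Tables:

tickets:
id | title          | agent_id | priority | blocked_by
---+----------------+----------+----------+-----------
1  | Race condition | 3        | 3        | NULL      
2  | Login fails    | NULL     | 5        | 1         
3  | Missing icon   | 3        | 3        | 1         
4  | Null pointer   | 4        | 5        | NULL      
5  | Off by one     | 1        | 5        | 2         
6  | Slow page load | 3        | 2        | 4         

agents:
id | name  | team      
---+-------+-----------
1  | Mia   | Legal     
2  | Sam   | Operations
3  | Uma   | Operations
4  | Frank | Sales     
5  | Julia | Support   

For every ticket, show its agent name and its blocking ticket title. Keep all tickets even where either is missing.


Two LEFT JOINs from the same base table tickets: one to agents via agent_id, one to tickets itself via blocked_by. Both are LEFT so every ticket is preserved.
Match against agents:
  - ticket 1 (Race condition): agent_id=3 -> matches Uma
  - ticket 2 (Login fails): agent_id=NULL, no match -> kept with NULL
  - ticket 3 (Missing icon): agent_id=3 -> matches Uma
  - ticket 4 (Null pointer): agent_id=4 -> matches Frank
  - ticket 5 (Off by one): agent_id=1 -> matches Mia
  - ticket 6 (Slow page load): agent_id=3 -> matches Uma
Match against tickets (self):
  - ticket 1 (Race condition): blocked_by=NULL -> NULL
  - ticket 2 (Login fails): blocked_by=1 -> Race condition
  - ticket 3 (Missing icon): blocked_by=1 -> Race condition
  - ticket 4 (Null pointer): blocked_by=NULL -> NULL
  - ticket 5 (Off by one): blocked_by=2 -> Login fails
  - ticket 6 (Slow page load): blocked_by=4 -> Null pointer

SQL:
SELECT a.title, b.name AS agent, c.title AS blocked_by
FROM tickets a
LEFT JOIN agents b ON a.agent_id = b.id
LEFT JOIN tickets c ON a.blocked_by = c.id

Result:
title          | agent | blocked_by    
---------------+-------+---------------
Race condition | Uma   | NULL          
Login fails    | NULL  | Race condition
Missing icon   | Uma   | Race condition
Null pointer   | Frank | NULL          
Off by one     | Mia   | Login fails   
Slow page load | Uma   | Null pointer  


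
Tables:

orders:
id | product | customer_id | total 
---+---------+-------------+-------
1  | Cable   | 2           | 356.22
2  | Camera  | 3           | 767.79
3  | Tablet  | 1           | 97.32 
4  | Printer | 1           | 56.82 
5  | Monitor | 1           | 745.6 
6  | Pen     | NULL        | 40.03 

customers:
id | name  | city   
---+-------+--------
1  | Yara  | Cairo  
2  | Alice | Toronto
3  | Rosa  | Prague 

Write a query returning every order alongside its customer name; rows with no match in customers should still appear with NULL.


LEFT JOIN keeps every row from orders (the left table); where customer_id has no match in customers, the customer columns become NULL. Walk through each order:
  - order 1 (Cable): customer_id=2 -> matches Alice
  - order 2 (Camera): customer_id=3 -> matches Rosa
  - order 3 (Tablet): customer_id=1 -> matches Yara
  - order 4 (Printer): customer_id=1 -> matches Yara
  - order 5 (Monitor): customer_id=1 -> matches Yara
  - order 6 (Pen): customer_id=NULL, no match -> kept with NULL
All 6 rows appear; 1 has NULL customer.

SQL:
SELECT a.product, b.name AS customer
FROM orders a
LEFT JOIN customers b ON a.customer_id = b.id

Result:
product | customer
--------+---------
Cable   | Alice   
Camera  | Rosa    
Tablet  | Yara    
Printer | Yara    
Monitor | Yara    
Pen     | NULL    


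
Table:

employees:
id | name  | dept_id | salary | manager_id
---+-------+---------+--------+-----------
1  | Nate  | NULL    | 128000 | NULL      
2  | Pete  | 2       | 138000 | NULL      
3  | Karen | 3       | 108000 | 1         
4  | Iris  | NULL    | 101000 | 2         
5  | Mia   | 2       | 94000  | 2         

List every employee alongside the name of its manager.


This is a self-join: employees is joined to a second copy of itself, matching each row's manager_id to another row's id. Use LEFT JOIN so rows with manager_id=NULL are kept.
  - employee 1 (Nate): manager_id=NULL -> NULL
  - employee 2 (Pete): manager_id=NULL -> NULL
  - employee 3 (Karen): manager_id=1 -> Nate
  - employee 4 (Iris): manager_id=2 -> Pete
  - employee 5 (Mia): manager_id=2 -> Pete

SQL:
SELECT a.name AS item, b.name AS manager
FROM employees a
LEFT JOIN employees b ON a.manager_id = b.id

Result:
item  | manager
------+--------
Nate  | NULL   
Pete  | NULL   
Karen | Nate   
Iris  | Pete   
Mia   | Pete   


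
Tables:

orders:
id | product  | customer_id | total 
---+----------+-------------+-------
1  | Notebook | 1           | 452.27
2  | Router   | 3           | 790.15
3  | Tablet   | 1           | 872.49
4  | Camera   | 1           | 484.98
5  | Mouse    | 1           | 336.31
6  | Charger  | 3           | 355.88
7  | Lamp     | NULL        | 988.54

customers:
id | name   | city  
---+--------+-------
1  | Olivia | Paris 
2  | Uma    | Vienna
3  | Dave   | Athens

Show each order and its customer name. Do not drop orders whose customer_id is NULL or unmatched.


LEFT JOIN keeps every row from orders (the left table); where customer_id has no match in customers, the customer columns become NULL. Walk through each order:
  - order 1 (Notebook): customer_id=1 -> matches Olivia
  - order 2 (Router): customer_id=3 -> matches Dave
  - order 3 (Tablet): customer_id=1 -> matches Olivia
  - order 4 (Camera): customer_id=1 -> matches Olivia
  - order 5 (Mouse): customer_id=1 -> matches Olivia
  - order 6 (Charger): customer_id=3 -> matches Dave
  - order 7 (Lamp): customer_id=NULL, no match -> kept with NULL
All 7 rows appear; 1 has NULL customer.

SQL:
SELECT a.product, b.name AS customer
FROM orders a
LEFT JOIN customers b ON a.customer_id = b.id

Result:
product  | customer
---------+---------
Notebook | Olivia  
Router   | Dave    
Tablet   | Olivia  
Camera   | Olivia  
Mouse    | Olivia  
Charger  | Dave    
Lamp     | NULL    


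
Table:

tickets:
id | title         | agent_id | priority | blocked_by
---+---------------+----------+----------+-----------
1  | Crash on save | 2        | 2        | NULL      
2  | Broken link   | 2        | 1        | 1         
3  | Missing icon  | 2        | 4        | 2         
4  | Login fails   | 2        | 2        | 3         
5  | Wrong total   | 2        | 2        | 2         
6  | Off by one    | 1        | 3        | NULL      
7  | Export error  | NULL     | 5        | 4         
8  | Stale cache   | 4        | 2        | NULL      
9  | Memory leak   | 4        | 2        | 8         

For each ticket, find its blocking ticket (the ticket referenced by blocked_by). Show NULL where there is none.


This is a self-join: tickets is joined to a second copy of itself, matching each row's blocked_by to another row's id. Use LEFT JOIN so rows with blocked_by=NULL are kept.
  - ticket 1 (Crash on save): blocked_by=NULL -> NULL
  - ticket 2 (Broken link): blocked_by=1 -> Crash on save
  - ticket 3 (Missing icon): blocked_by=2 -> Broken link
  - ticket 4 (Login fails): blocked_by=3 -> Missing icon
  - ticket 5 (Wrong total): blocked_by=2 -> Broken link
  - ticket 6 (Off by one): blocked_by=NULL -> NULL
  - ticket 7 (Export error): blocked_by=4 -> Login fails
  - ticket 8 (Stale cache): blocked_by=NULL -> NULL
  - ticket 9 (Memory leak): blocked_by=8 -> Stale cache

SQL:
SELECT a.title AS item, b.title AS blocked_by
FROM tickets a
LEFT JOIN tickets b ON a.blocked_by = b.id

Result:
item          | blocked_by   
--------------+--------------
Crash on save | NULL         
Broken link   | Crash on save
Missing icon  | Broken link  
Login fails   | Missing icon 
Wrong total   | Broken link  
Off by one    | NULL         
Export error  | Login fails  
Stale cache   | NULL         
Memory leak   | Stale cache  


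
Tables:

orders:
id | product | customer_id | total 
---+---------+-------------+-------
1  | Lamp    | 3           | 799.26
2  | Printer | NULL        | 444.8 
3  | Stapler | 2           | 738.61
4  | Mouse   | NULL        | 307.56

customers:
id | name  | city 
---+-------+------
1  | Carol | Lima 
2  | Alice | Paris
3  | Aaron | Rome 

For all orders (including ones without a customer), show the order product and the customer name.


LEFT JOIN keeps every row from orders (the left table); where customer_id has no match in customers, the customer columns become NULL. Walk through each order:
  - order 1 (Lamp): customer_id=3 -> matches Aaron
  - order 2 (Printer): customer_id=NULL, no match -> kept with NULL
  - order 3 (Stapler): customer_id=2 -> matches Alice
  - order 4 (Mouse): customer_id=NULL, no match -> kept with NULL
All 4 rows appear; 2 have NULL customer.

SQL:
SELECT a.product, b.name AS customer
FROM orders a
LEFT JOIN customers b ON a.customer_id = b.id

Result:
product | customer
--------+---------
Lamp    | Aaron   
Printer | NULL    
Stapler | Alice   
Mouse   | NULL    


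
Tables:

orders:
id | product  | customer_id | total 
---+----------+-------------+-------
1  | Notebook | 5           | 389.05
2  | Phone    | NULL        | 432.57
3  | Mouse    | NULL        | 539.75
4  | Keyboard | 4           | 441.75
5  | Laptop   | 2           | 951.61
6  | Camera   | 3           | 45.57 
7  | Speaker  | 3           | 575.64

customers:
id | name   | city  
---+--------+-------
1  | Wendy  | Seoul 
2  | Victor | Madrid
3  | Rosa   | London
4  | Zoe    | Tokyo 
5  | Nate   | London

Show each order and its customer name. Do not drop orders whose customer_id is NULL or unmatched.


LEFT JOIN keeps every row from orders (the left table); where customer_id has no match in customers, the customer columns become NULL. Walk through each order:
  - order 1 (Notebook): customer_id=5 -> matches Nate
  - order 2 (Phone): customer_id=NULL, no match -> kept with NULL
  - order 3 (Mouse): customer_id=NULL, no match -> kept with NULL
  - order 4 (Keyboard): customer_id=4 -> matches Zoe
  - order 5 (Laptop): customer_id=2 -> matches Victor
  - order 6 (Camera): customer_id=3 -> matches Rosa
  - order 7 (Speaker): customer_id=3 -> matches Rosa
All 7 rows appear; 2 have NULL customer.

SQL:
SELECT a.product, b.name AS customer
FROM orders a
LEFT JOIN customers b ON a.customer_id = b.id

Result:
product  | customer
---------+---------
Notebook | Nate    
Phone    | NULL    
Mouse    | NULL    
Keyboard | Zoe     
Laptop   | Victor  
Camera   | Rosa    
Speaker  | Rosa    


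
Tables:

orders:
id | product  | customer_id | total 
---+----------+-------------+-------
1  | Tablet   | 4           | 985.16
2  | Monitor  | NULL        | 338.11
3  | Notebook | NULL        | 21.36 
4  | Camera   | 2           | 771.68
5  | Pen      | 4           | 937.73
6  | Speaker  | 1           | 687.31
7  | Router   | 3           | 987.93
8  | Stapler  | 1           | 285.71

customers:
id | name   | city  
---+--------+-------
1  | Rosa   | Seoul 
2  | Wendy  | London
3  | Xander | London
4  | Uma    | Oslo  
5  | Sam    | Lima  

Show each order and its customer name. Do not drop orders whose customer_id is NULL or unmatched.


LEFT JOIN keeps every row from orders (the left table); where customer_id has no match in customers, the customer columns become NULL. Walk through each order:
  - order 1 (Tablet): customer_id=4 -> matches Uma
  - order 2 (Monitor): customer_id=NULL, no match -> kept with NULL
  - order 3 (Notebook): customer_id=NULL, no match -> kept with NULL
  - order 4 (Camera): customer_id=2 -> matches Wendy
  - order 5 (Pen): customer_id=4 -> matches Uma
  - order 6 (Speaker): customer_id=1 -> matches Rosa
  - order 7 (Router): customer_id=3 -> matches Xander
  - order 8 (Stapler): customer_id=1 -> matches Rosa
All 8 rows appear; 2 have NULL customer.

SQL:
SELECT a.product, b.name AS customer
FROM orders a
LEFT JOIN customers b ON a.customer_id = b.id

Result:
product  | customer
---------+---------
Tablet   | Uma     
Monitor  | NULL    
Notebook | NULL    
Camera   | Wendy   
Pen      | Uma     
Speaker  | Rosa    
Router   | Xander  
Stapler  | Rosa    


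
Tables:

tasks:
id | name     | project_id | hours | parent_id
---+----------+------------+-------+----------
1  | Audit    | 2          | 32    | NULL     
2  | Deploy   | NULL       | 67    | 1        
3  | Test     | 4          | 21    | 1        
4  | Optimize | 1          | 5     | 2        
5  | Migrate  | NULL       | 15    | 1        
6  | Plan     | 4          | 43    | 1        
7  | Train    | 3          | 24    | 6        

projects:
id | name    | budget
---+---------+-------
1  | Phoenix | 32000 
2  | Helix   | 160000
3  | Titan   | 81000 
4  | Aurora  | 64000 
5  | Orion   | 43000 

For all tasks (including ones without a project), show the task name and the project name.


LEFT JOIN keeps every row from tasks (the left table); where project_id has no match in projects, the project columns become NULL. Walk through each task:
  - task 1 (Audit): project_id=2 -> matches Helix
  - task 2 (Deploy): project_id=NULL, no match -> kept with NULL
  - task 3 (Test): project_id=4 -> matches Aurora
  - task 4 (Optimize): project_id=1 -> matches Phoenix
  - task 5 (Migrate): project_id=NULL, no match -> kept with NULL
  - task 6 (Plan): project_id=4 -> matches Aurora
  - task 7 (Train): project_id=3 -> matches Titan
All 7 rows appear; 2 have NULL project.

SQL:
SELECT a.name, b.name AS project
FROM tasks a
LEFT JOIN projects b ON a.project_id = b.id

Result:
name     | project
---------+--------
Audit    | Helix  
Deploy   | NULL   
Test     | Aurora 
Optimize | Phoenix
Migrate  | NULL   
Plan     | Aurora 
Train    | Titan  


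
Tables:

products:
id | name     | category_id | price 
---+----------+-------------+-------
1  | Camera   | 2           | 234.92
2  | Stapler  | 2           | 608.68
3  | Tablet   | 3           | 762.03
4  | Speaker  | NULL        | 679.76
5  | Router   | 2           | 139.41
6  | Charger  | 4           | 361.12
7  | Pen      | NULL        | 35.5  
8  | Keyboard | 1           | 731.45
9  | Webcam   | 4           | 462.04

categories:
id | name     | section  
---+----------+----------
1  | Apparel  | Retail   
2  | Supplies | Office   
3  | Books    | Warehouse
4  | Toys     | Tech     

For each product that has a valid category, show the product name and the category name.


INNER JOIN keeps only products rows whose category_id matches an id in categories. Walk through each product:
  - product 1 (Camera): category_id=2 -> matches Supplies
  - product 2 (Stapler): category_id=2 -> matches Supplies
  - product 3 (Tablet): category_id=3 -> matches Books
  - product 4 (Speaker): category_id=NULL, no match -> dropped
  - product 5 (Router): category_id=2 -> matches Supplies
  - product 6 (Charger): category_id=4 -> matches Toys
  - product 7 (Pen): category_id=NULL, no match -> dropped
  - product 8 (Keyboard): category_id=1 -> matches Apparel
  - product 9 (Webcam): category_id=4 -> matches Toys
So 2 of 9 rows are dropped.

SQL:
SELECT a.name, b.name AS category
FROM products a
INNER JOIN categories b ON a.category_id = b.id

Result:
name     | category
---------+---------
Camera   | Supplies
Stapler  | Supplies
Tablet   | Books   
Router   | Supplies
Charger  | Toys    
Keyboard | Apparel 
Webcam   | Toys    


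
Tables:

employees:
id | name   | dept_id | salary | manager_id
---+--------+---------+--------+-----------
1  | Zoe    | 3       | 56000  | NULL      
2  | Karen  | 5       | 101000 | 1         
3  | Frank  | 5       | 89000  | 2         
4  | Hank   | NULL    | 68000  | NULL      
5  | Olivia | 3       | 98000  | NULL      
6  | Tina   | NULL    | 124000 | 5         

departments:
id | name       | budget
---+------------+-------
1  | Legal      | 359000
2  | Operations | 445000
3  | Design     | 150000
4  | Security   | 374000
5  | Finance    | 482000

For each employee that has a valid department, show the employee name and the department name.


INNER JOIN keeps only employees rows whose dept_id matches an id in departments. Walk through each employee:
  - employee 1 (Zoe): dept_id=3 -> matches Design
  - employee 2 (Karen): dept_id=5 -> matches Finance
  - employee 3 (Frank): dept_id=5 -> matches Finance
  - employee 4 (Hank): dept_id=NULL, no match -> dropped
  - employee 5 (Olivia): dept_id=3 -> matches Design
  - employee 6 (Tina): dept_id=NULL, no match -> dropped
So 2 of 6 rows are dropped.

SQL:
SELECT a.name, b.name AS department
FROM employees a
INNER JOIN departments b ON a.dept_id = b.id

Result:
name   | department
-------+-----------
Zoe    | Design    
Karen  | Finance   
Frank  | Finance   
Olivia | Design    


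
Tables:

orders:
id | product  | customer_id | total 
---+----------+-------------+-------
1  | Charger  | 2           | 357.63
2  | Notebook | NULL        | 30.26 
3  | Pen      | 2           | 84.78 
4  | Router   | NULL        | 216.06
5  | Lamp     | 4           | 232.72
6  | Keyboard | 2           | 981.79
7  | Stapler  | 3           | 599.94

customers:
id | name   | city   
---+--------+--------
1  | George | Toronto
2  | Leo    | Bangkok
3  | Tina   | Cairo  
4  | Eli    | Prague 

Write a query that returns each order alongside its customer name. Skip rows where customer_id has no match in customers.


INNER JOIN keeps only orders rows whose customer_id matches an id in customers. Walk through each order:
  - order 1 (Charger): customer_id=2 -> matches Leo
  - order 2 (Notebook): customer_id=NULL, no match -> dropped
  - order 3 (Pen): customer_id=2 -> matches Leo
  - order 4 (Router): customer_id=NULL, no match -> dropped
  - order 5 (Lamp): customer_id=4 -> matches Eli
  - order 6 (Keyboard): customer_id=2 -> matches Leo
  - order 7 (Stapler): customer_id=3 -> matches Tina
So 2 of 7 rows are dropped.

SQL:
SELECT a.product, b.name AS customer
FROM orders a
INNER JOIN customers b ON a.customer_id = b.id

Result:
product  | customer
---------+---------
Charger  | Leo     
Pen      | Leo     
Lamp     | Eli     
Keyboard | Leo     
Stapler  | Tina    


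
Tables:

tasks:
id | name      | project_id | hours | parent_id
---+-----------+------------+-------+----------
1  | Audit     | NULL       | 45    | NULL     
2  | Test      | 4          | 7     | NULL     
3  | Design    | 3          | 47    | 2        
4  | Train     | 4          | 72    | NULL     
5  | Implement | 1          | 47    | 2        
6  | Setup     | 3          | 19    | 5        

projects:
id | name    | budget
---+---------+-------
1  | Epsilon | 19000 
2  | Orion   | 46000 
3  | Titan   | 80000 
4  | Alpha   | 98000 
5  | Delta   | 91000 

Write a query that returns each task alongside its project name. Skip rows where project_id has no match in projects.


INNER JOIN keeps only tasks rows whose project_id matches an id in projects. Walk through each task:
  - task 1 (Audit): project_id=NULL, no match -> dropped
  - task 2 (Test): project_id=4 -> matches Alpha
  - task 3 (Design): project_id=3 -> matches Titan
  - task 4 (Train): project_id=4 -> matches Alpha
  - task 5 (Implement): project_id=1 -> matches Epsilon
  - task 6 (Setup): project_id=3 -> matches Titan
So 1 of 6 rows is dropped.

SQL:
SELECT a.name, b.name AS project
FROM tasks a
INNER JOIN projects b ON a.project_id = b.id

Result:
name      | project
----------+--------
Test      | Alpha  
Design    | Titan  
Train     | Alpha  
Implement | Epsilon
Setup     | Titan  


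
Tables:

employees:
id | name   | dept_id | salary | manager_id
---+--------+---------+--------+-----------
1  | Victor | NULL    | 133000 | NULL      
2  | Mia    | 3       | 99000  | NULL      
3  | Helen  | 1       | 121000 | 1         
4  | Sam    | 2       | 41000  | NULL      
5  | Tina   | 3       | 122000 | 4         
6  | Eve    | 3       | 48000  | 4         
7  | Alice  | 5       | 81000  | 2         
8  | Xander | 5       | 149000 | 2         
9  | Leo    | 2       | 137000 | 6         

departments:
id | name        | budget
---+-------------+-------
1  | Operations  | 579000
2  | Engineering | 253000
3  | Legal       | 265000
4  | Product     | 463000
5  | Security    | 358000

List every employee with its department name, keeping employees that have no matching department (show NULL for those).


LEFT JOIN keeps every row from employees (the left table); where dept_id has no match in departments, the department columns become NULL. Walk through each employee:
  - employee 1 (Victor): dept_id=NULL, no match -> kept with NULL
  - employee 2 (Mia): dept_id=3 -> matches Legal
  - employee 3 (Helen): dept_id=1 -> matches Operations
  - employee 4 (Sam): dept_id=2 -> matches Engineering
  - employee 5 (Tina): dept_id=3 -> matches Legal
  - employee 6 (Eve): dept_id=3 -> matches Legal
  - employee 7 (Alice): dept_id=5 -> matches Security
  - employee 8 (Xander): dept_id=5 -> matches Security
  - employee 9 (Leo): dept_id=2 -> matches Engineering
All 9 rows appear; 1 has NULL department.

SQL:
SELECT a.name, b.name AS department
FROM employees a
LEFT JOIN departments b ON a.dept_id = b.id

Result:
name   | department 
-------+------------
Victor | NULL       
Mia    | Legal      
Helen  | Operations 
Sam    | Engineering
Tina   | Legal      
Eve    | Legal      
Alice  | Security   
Xander | Security   
Leo    | Engineering


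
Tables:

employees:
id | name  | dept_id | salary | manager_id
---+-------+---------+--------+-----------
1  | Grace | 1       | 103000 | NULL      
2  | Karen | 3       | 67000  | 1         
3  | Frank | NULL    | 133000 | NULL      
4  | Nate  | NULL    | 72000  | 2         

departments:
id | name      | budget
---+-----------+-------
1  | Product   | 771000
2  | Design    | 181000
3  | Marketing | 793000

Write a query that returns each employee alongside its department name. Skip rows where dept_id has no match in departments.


INNER JOIN keeps only employees rows whose dept_id matches an id in departments. Walk through each employee:
  - employee 1 (Grace): dept_id=1 -> matches Product
  - employee 2 (Karen): dept_id=3 -> matches Marketing
  - employee 3 (Frank): dept_id=NULL, no match -> dropped
  - employee 4 (Nate): dept_id=NULL, no match -> dropped
So 2 of 4 rows are dropped.

SQL:
SELECT a.name, b.name AS department
FROM employees a
INNER JOIN departments b ON a.dept_id = b.id

Result:
name  | department
------+-----------
Grace | Product   
Karen | Marketing 


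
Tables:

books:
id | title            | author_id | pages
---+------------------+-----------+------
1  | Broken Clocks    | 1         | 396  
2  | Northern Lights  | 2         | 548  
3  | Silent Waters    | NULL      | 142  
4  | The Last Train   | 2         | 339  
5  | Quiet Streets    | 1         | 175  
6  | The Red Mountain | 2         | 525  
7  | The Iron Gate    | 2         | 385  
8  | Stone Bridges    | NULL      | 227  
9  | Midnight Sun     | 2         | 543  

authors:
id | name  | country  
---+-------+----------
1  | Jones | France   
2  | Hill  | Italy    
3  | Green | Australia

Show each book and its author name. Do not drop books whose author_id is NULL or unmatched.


LEFT JOIN keeps every row from books (the left table); where author_id has no match in authors, the author columns become NULL. Walk through each book:
  - book 1 (Broken Clocks): author_id=1 -> matches Jones
  - book 2 (Northern Lights): author_id=2 -> matches Hill
  - book 3 (Silent Waters): author_id=NULL, no match -> kept with NULL
  - book 4 (The Last Train): author_id=2 -> matches Hill
  - book 5 (Quiet Streets): author_id=1 -> matches Jones
  - book 6 (The Red Mountain): author_id=2 -> matches Hill
  - book 7 (The Iron Gate): author_id=2 -> matches Hill
  - book 8 (Stone Bridges): author_id=NULL, no match -> kept with NULL
  - book 9 (Midnight Sun): author_id=2 -> matches Hill
All 9 rows appear; 2 have NULL author.

SQL:
SELECT a.title, b.name AS author
FROM books a
LEFT JOIN authors b ON a.author_id = b.id

Result:
title            | author
-----------------+-------
Broken Clocks    | Jones 
Northern Lights  | Hill  
Silent Waters    | NULL  
The Last Train   | Hill  
Quiet Streets    | Jones 
The Red Mountain | Hill  
The Iron Gate    | Hill  
Stone Bridges    | NULL  
Midnight Sun     | Hill  


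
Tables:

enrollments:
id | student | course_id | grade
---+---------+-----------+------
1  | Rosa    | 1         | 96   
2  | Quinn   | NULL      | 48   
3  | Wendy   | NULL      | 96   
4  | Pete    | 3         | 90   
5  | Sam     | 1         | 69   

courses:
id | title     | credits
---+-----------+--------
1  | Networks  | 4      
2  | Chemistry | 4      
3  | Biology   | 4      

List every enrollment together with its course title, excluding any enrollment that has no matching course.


INNER JOIN keeps only enrollments rows whose course_id matches an id in courses. Walk through each enrollment:
  - enrollment 1 (Rosa): course_id=1 -> matches Networks
  - enrollment 2 (Quinn): course_id=NULL, no match -> dropped
  - enrollment 3 (Wendy): course_id=NULL, no match -> dropped
  - enrollment 4 (Pete): course_id=3 -> matches Biology
  - enrollment 5 (Sam): course_id=1 -> matches Networks
So 2 of 5 rows are dropped.

SQL:
SELECT a.student, b.title AS course
FROM enrollments a
INNER JOIN courses b ON a.course_id = b.id

Result:
student | course  
--------+---------
Rosa    | Networks
Pete    | Biology 
Sam     | Networks


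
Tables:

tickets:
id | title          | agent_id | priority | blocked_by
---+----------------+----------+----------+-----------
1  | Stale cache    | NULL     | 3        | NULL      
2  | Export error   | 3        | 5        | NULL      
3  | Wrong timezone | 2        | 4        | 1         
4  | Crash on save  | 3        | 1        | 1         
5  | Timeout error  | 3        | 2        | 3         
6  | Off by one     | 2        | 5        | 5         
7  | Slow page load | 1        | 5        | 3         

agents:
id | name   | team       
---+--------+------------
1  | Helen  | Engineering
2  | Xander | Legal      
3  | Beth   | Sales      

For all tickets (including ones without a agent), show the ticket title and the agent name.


LEFT JOIN keeps every row from tickets (the left table); where agent_id has no match in agents, the agent columns become NULL. Walk through each ticket:
  - ticket 1 (Stale cache): agent_id=NULL, no match -> kept with NULL
  - ticket 2 (Export error): agent_id=3 -> matches Beth
  - ticket 3 (Wrong timezone): agent_id=2 -> matches Xander
  - ticket 4 (Crash on save): agent_id=3 -> matches Beth
  - ticket 5 (Timeout error): agent_id=3 -> matches Beth
  - ticket 6 (Off by one): agent_id=2 -> matches Xander
  - ticket 7 (Slow page load): agent_id=1 -> matches Helen
All 7 rows appear; 1 has NULL agent.

SQL:
SELECT a.title, b.name AS agent
FROM tickets a
LEFT JOIN agents b ON a.agent_id = b.id

Result:
title          | agent 
---------------+-------
Stale cache    | NULL  
Export error   | Beth  
Wrong timezone | Xander
Crash on save  | Beth  
Timeout error  | Beth  
Off by one     | Xander
Slow page load | Helen 


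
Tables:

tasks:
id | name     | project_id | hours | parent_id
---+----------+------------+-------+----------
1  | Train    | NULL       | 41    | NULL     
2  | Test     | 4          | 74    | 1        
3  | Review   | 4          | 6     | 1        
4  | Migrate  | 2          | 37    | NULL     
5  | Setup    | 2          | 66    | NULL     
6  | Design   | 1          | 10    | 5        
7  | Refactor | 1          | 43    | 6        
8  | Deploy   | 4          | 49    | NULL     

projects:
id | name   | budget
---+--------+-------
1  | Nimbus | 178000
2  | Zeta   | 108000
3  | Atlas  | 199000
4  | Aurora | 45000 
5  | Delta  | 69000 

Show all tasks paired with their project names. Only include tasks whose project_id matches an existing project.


INNER JOIN keeps only tasks rows whose project_id matches an id in projects. Walk through each task:
  - task 1 (Train): project_id=NULL, no match -> dropped
  - task 2 (Test): project_id=4 -> matches Aurora
  - task 3 (Review): project_id=4 -> matches Aurora
  - task 4 (Migrate): project_id=2 -> matches Zeta
  - task 5 (Setup): project_id=2 -> matches Zeta
  - task 6 (Design): project_id=1 -> matches Nimbus
  - task 7 (Refactor): project_id=1 -> matches Nimbus
  - task 8 (Deploy): project_id=4 -> matches Aurora
So 1 of 8 rows is dropped.

SQL:
SELECT a.name, b.name AS project
FROM tasks a
INNER JOIN projects b ON a.project_id = b.id

Result:
name     | project
---------+--------
Test     | Aurora 
Review   | Aurora 
Migrate  | Zeta   
Setup    | Zeta   
Design   | Nimbus 
Refactor | Nimbus 
Deploy   | Aurora 


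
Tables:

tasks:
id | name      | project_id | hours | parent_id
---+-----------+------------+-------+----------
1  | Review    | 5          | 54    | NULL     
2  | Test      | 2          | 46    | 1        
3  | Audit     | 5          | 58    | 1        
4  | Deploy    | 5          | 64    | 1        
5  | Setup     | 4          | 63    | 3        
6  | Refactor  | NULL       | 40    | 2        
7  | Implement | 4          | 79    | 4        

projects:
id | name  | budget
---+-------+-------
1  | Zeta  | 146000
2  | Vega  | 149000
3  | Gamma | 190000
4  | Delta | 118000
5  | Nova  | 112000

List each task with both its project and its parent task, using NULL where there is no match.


Two LEFT JOINs from the same base table tasks: one to projects via project_id, one to tasks itself via parent_id. Both are LEFT so every task is preserved.
Match against projects:
  - task 1 (Review): project_id=5 -> matches Nova
  - task 2 (Test): project_id=2 -> matches Vega
  - task 3 (Audit): project_id=5 -> matches Nova
  - task 4 (Deploy): project_id=5 -> matches Nova
  - task 5 (Setup): project_id=4 -> matches Delta
  - task 6 (Refactor): project_id=NULL, no match -> kept with NULL
  - task 7 (Implement): project_id=4 -> matches Delta
Match against tasks (self):
  - task 1 (Review): parent_id=NULL -> NULL
  - task 2 (Test): parent_id=1 -> Review
  - task 3 (Audit): parent_id=1 -> Review
  - task 4 (Deploy): parent_id=1 -> Review
  - task 5 (Setup): parent_id=3 -> Audit
  - task 6 (Refactor): parent_id=2 -> Test
  - task 7 (Implement): parent_id=4 -> Deploy

SQL:
SELECT a.name, b.name AS project, c.name AS parent
FROM tasks a
LEFT JOIN projects b ON a.project_id = b.id
LEFT JOIN tasks c ON a.parent_id = c.id

Result:
name      | project | parent
----------+---------+-------
Review    | Nova    | NULL  
Test      | Vega    | Review
Audit     | Nova    | Review
Deploy    | Nova    | Review
Setup     | Delta   | Audit 
Refactor  | NULL    | Test  
Implement | Delta   | Deploy


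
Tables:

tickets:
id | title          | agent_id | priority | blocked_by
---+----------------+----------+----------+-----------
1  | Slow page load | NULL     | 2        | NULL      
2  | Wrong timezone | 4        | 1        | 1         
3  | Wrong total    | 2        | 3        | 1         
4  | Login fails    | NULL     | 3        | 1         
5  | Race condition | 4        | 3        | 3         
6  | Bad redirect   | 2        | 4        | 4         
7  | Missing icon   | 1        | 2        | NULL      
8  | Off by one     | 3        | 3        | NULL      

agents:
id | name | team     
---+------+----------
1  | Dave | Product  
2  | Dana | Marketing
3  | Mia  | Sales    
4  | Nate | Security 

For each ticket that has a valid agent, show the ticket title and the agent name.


INNER JOIN keeps only tickets rows whose agent_id matches an id in agents. Walk through each ticket:
  - ticket 1 (Slow page load): agent_id=NULL, no match -> dropped
  - ticket 2 (Wrong timezone): agent_id=4 -> matches Nate
  - ticket 3 (Wrong total): agent_id=2 -> matches Dana
  - ticket 4 (Login fails): agent_id=NULL, no match -> dropped
  - ticket 5 (Race condition): agent_id=4 -> matches Nate
  - ticket 6 (Bad redirect): agent_id=2 -> matches Dana
  - ticket 7 (Missing icon): agent_id=1 -> matches Dave
  - ticket 8 (Off by one): agent_id=3 -> matches Mia
So 2 of 8 rows are dropped.

SQL:
SELECT a.title, b.name AS agent
FROM tickets a
INNER JOIN agents b ON a.agent_id = b.id

Result:
title          | agent
---------------+------
Wrong timezone | Nate 
Wrong total    | Dana 
Race condition | Nate 
Bad redirect   | Dana 
Missing icon   | Dave 
Off by one     | Mia  


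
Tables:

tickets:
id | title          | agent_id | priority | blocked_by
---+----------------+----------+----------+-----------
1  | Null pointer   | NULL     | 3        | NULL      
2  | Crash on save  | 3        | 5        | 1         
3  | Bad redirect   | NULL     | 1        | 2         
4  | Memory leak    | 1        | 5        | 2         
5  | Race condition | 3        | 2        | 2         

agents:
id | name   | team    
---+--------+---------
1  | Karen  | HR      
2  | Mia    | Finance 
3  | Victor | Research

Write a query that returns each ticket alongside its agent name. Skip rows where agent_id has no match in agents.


INNER JOIN keeps only tickets rows whose agent_id matches an id in agents. Walk through each ticket:
  - ticket 1 (Null pointer): agent_id=NULL, no match -> dropped
  - ticket 2 (Crash on save): agent_id=3 -> matches Victor
  - ticket 3 (Bad redirect): agent_id=NULL, no match -> dropped
  - ticket 4 (Memory leak): agent_id=1 -> matches Karen
  - ticket 5 (Race condition): agent_id=3 -> matches Victor
So 2 of 5 rows are dropped.

SQL:
SELECT a.title, b.name AS agent
FROM tickets a
INNER JOIN agents b ON a.agent_id = b.id

Result:
title          | agent 
---------------+-------
Crash on save  | Victor
Memory leak    | Karen 
Race condition | Victor


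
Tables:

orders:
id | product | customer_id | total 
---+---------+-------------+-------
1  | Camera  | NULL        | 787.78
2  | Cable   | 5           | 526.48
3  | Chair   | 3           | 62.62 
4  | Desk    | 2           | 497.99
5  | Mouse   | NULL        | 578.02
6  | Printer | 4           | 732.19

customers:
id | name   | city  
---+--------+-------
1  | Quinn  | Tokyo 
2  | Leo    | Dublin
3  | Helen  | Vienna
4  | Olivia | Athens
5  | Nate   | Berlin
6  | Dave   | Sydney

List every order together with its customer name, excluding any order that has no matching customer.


INNER JOIN keeps only orders rows whose customer_id matches an id in customers. Walk through each order:
  - order 1 (Camera): customer_id=NULL, no match -> dropped
  - order 2 (Cable): customer_id=5 -> matches Nate
  - order 3 (Chair): customer_id=3 -> matches Helen
  - order 4 (Desk): customer_id=2 -> matches Leo
  - order 5 (Mouse): customer_id=NULL, no match -> dropped
  - order 6 (Printer): customer_id=4 -> matches Olivia
So 2 of 6 rows are dropped.

SQL:
SELECT a.product, b.name AS customer
FROM orders a
INNER JOIN customers b ON a.customer_id = b.id

Result:
product | customer
--------+---------
Cable   | Nate    
Chair   | Helen   
Desk    | Leo     
Printer | Olivia  


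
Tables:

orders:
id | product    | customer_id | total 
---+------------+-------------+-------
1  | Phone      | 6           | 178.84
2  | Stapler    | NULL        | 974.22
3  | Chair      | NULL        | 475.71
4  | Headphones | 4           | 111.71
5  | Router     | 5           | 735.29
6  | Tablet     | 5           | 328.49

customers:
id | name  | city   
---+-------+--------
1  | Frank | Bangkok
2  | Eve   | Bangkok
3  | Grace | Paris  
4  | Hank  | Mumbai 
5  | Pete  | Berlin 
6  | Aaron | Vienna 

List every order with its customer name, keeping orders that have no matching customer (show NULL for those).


LEFT JOIN keeps every row from orders (the left table); where customer_id has no match in customers, the customer columns become NULL. Walk through each order:
  - order 1 (Phone): customer_id=6 -> matches Aaron
  - order 2 (Stapler): customer_id=NULL, no match -> kept with NULL
  - order 3 (Chair): customer_id=NULL, no match -> kept with NULL
  - order 4 (Headphones): customer_id=4 -> matches Hank
  - order 5 (Router): customer_id=5 -> matches Pete
  - order 6 (Tablet): customer_id=5 -> matches Pete
All 6 rows appear; 2 have NULL customer.

SQL:
SELECT a.product, b.name AS customer
FROM orders a
LEFT JOIN customers b ON a.customer_id = b.id

Result:
product    | customer
-----------+---------
Phone      | Aaron   
Stapler    | NULL    
Chair      | NULL    
Headphones | Hank    
Router     | Pete    
Tablet     | Pete    


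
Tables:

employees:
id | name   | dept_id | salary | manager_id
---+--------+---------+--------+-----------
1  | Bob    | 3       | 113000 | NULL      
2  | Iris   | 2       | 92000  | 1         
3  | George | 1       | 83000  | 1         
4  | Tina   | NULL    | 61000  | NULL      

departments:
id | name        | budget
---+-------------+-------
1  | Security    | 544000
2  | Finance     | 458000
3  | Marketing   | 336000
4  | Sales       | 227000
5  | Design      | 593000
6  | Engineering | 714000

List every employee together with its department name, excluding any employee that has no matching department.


INNER JOIN keeps only employees rows whose dept_id matches an id in departments. Walk through each employee:
  - employee 1 (Bob): dept_id=3 -> matches Marketing
  - employee 2 (Iris): dept_id=2 -> matches Finance
  - employee 3 (George): dept_id=1 -> matches Security
  - employee 4 (Tina): dept_id=NULL, no match -> dropped
So 1 of 4 rows is dropped.

SQL:
SELECT a.name, b.name AS department
FROM employees a
INNER JOIN departments b ON a.dept_id = b.id

Result:
name   | department
-------+-----------
Bob    | Marketing 
Iris   | Finance   
George | Security  


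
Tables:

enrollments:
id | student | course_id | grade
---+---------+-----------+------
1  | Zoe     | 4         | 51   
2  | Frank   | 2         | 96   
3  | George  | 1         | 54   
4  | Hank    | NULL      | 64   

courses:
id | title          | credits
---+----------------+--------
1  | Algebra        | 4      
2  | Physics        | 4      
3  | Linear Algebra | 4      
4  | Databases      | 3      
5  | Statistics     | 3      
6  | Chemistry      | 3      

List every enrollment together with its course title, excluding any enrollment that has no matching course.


INNER JOIN keeps only enrollments rows whose course_id matches an id in courses. Walk through each enrollment:
  - enrollment 1 (Zoe): course_id=4 -> matches Databases
  - enrollment 2 (Frank): course_id=2 -> matches Physics
  - enrollment 3 (George): course_id=1 -> matches Algebra
  - enrollment 4 (Hank): course_id=NULL, no match -> dropped
So 1 of 4 rows is dropped.

SQL:
SELECT a.student, b.title AS course
FROM enrollments a
INNER JOIN courses b ON a.course_id = b.id

Result:
student | course   
--------+----------
Zoe     | Databases
Frank   | Physics  
George  | Algebra  


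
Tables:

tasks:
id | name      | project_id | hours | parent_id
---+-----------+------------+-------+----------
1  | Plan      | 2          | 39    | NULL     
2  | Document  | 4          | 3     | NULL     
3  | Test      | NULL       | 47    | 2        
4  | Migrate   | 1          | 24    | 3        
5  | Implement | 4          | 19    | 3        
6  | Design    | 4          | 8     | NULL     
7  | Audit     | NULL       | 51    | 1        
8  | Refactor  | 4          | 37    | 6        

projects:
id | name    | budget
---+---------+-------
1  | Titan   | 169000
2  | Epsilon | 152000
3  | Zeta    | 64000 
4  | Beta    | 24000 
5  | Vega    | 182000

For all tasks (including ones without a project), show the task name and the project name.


LEFT JOIN keeps every row from tasks (the left table); where project_id has no match in projects, the project columns become NULL. Walk through each task:
  - task 1 (Plan): project_id=2 -> matches Epsilon
  - task 2 (Document): project_id=4 -> matches Beta
  - task 3 (Test): project_id=NULL, no match -> kept with NULL
  - task 4 (Migrate): project_id=1 -> matches Titan
  - task 5 (Implement): project_id=4 -> matches Beta
  - task 6 (Design): project_id=4 -> matches Beta
  - task 7 (Audit): project_id=NULL, no match -> kept with NULL
  - task 8 (Refactor): project_id=4 -> matches Beta
All 8 rows appear; 2 have NULL project.

SQL:
SELECT a.name, b.name AS project
FROM tasks a
LEFT JOIN projects b ON a.project_id = b.id

Result:
name      | project
----------+--------
Plan      | Epsilon
Document  | Beta   
Test      | NULL   
Migrate   | Titan  
Implement | Beta   
Design    | Beta   
Audit     | NULL   
Refactor  | Beta   


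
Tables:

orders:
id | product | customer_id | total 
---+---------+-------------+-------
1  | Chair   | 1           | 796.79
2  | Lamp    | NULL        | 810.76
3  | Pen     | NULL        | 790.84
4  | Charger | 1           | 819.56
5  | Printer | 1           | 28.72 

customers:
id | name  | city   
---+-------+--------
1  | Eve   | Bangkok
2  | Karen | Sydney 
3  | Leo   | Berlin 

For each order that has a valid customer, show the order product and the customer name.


INNER JOIN keeps only orders rows whose customer_id matches an id in customers. Walk through each order:
  - order 1 (Chair): customer_id=1 -> matches Eve
  - order 2 (Lamp): customer_id=NULL, no match -> dropped
  - order 3 (Pen): customer_id=NULL, no match -> dropped
  - order 4 (Charger): customer_id=1 -> matches Eve
  - order 5 (Printer): customer_id=1 -> matches Eve
So 2 of 5 rows are dropped.

SQL:
SELECT a.product, b.name AS customer
FROM orders a
INNER JOIN customers b ON a.customer_id = b.id

Result:
product | customer
--------+---------
Chair   | Eve     
Charger | Eve     
Printer | Eve     
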